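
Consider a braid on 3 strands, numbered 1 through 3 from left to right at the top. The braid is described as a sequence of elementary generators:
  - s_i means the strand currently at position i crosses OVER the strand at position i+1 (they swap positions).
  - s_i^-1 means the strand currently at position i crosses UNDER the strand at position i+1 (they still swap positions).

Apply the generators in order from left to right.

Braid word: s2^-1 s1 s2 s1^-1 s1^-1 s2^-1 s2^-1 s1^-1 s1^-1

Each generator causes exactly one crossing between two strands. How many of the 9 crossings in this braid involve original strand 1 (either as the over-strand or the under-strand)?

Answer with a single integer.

Answer: 4

Derivation:
Gen 1: crossing 2x3. Involves strand 1? no. Count so far: 0
Gen 2: crossing 1x3. Involves strand 1? yes. Count so far: 1
Gen 3: crossing 1x2. Involves strand 1? yes. Count so far: 2
Gen 4: crossing 3x2. Involves strand 1? no. Count so far: 2
Gen 5: crossing 2x3. Involves strand 1? no. Count so far: 2
Gen 6: crossing 2x1. Involves strand 1? yes. Count so far: 3
Gen 7: crossing 1x2. Involves strand 1? yes. Count so far: 4
Gen 8: crossing 3x2. Involves strand 1? no. Count so far: 4
Gen 9: crossing 2x3. Involves strand 1? no. Count so far: 4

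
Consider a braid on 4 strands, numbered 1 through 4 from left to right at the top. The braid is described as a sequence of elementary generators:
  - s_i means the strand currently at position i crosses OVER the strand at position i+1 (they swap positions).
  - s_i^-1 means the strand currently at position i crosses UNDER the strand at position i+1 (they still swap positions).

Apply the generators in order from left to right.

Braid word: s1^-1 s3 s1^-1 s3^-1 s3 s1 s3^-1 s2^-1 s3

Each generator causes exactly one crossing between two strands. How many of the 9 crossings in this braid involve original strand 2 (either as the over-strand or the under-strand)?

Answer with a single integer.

Answer: 3

Derivation:
Gen 1: crossing 1x2. Involves strand 2? yes. Count so far: 1
Gen 2: crossing 3x4. Involves strand 2? no. Count so far: 1
Gen 3: crossing 2x1. Involves strand 2? yes. Count so far: 2
Gen 4: crossing 4x3. Involves strand 2? no. Count so far: 2
Gen 5: crossing 3x4. Involves strand 2? no. Count so far: 2
Gen 6: crossing 1x2. Involves strand 2? yes. Count so far: 3
Gen 7: crossing 4x3. Involves strand 2? no. Count so far: 3
Gen 8: crossing 1x3. Involves strand 2? no. Count so far: 3
Gen 9: crossing 1x4. Involves strand 2? no. Count so far: 3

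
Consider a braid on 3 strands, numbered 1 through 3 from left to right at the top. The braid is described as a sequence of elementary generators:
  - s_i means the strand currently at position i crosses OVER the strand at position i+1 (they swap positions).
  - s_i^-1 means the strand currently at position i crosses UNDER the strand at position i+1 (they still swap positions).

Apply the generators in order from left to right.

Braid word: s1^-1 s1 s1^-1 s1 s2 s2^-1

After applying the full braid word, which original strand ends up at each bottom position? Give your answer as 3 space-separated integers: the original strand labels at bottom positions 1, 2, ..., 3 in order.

Gen 1 (s1^-1): strand 1 crosses under strand 2. Perm now: [2 1 3]
Gen 2 (s1): strand 2 crosses over strand 1. Perm now: [1 2 3]
Gen 3 (s1^-1): strand 1 crosses under strand 2. Perm now: [2 1 3]
Gen 4 (s1): strand 2 crosses over strand 1. Perm now: [1 2 3]
Gen 5 (s2): strand 2 crosses over strand 3. Perm now: [1 3 2]
Gen 6 (s2^-1): strand 3 crosses under strand 2. Perm now: [1 2 3]

Answer: 1 2 3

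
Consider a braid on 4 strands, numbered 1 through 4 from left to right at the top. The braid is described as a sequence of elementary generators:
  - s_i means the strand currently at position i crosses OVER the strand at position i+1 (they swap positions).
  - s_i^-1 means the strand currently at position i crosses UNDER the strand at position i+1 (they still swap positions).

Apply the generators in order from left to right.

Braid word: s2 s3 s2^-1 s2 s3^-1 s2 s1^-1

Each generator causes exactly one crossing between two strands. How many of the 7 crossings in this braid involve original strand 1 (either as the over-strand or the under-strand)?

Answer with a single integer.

Answer: 1

Derivation:
Gen 1: crossing 2x3. Involves strand 1? no. Count so far: 0
Gen 2: crossing 2x4. Involves strand 1? no. Count so far: 0
Gen 3: crossing 3x4. Involves strand 1? no. Count so far: 0
Gen 4: crossing 4x3. Involves strand 1? no. Count so far: 0
Gen 5: crossing 4x2. Involves strand 1? no. Count so far: 0
Gen 6: crossing 3x2. Involves strand 1? no. Count so far: 0
Gen 7: crossing 1x2. Involves strand 1? yes. Count so far: 1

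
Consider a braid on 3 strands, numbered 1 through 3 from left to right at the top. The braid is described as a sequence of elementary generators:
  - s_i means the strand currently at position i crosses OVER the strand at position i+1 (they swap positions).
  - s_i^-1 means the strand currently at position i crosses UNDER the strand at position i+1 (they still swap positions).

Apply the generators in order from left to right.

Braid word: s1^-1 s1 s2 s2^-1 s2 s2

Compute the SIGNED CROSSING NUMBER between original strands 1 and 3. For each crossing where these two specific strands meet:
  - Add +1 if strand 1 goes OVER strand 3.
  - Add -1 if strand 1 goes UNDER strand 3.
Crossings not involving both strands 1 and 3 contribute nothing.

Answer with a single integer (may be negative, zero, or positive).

Gen 1: crossing 1x2. Both 1&3? no. Sum: 0
Gen 2: crossing 2x1. Both 1&3? no. Sum: 0
Gen 3: crossing 2x3. Both 1&3? no. Sum: 0
Gen 4: crossing 3x2. Both 1&3? no. Sum: 0
Gen 5: crossing 2x3. Both 1&3? no. Sum: 0
Gen 6: crossing 3x2. Both 1&3? no. Sum: 0

Answer: 0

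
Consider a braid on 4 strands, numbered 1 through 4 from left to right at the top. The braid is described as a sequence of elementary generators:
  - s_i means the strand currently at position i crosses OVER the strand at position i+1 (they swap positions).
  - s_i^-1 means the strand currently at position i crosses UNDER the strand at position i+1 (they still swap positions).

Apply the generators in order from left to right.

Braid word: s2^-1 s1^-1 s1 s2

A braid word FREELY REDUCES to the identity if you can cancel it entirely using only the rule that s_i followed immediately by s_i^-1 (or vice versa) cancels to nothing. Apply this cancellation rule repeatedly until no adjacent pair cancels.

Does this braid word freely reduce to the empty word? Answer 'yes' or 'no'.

Answer: yes

Derivation:
Gen 1 (s2^-1): push. Stack: [s2^-1]
Gen 2 (s1^-1): push. Stack: [s2^-1 s1^-1]
Gen 3 (s1): cancels prior s1^-1. Stack: [s2^-1]
Gen 4 (s2): cancels prior s2^-1. Stack: []
Reduced word: (empty)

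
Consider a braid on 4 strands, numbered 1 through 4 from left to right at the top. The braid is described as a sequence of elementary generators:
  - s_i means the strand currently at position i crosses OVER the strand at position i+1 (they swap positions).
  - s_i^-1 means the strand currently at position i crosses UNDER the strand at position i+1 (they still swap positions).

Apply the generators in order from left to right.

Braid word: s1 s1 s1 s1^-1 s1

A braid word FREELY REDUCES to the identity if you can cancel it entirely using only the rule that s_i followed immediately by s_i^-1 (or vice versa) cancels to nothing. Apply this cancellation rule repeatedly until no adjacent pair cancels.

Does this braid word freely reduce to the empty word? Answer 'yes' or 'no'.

Gen 1 (s1): push. Stack: [s1]
Gen 2 (s1): push. Stack: [s1 s1]
Gen 3 (s1): push. Stack: [s1 s1 s1]
Gen 4 (s1^-1): cancels prior s1. Stack: [s1 s1]
Gen 5 (s1): push. Stack: [s1 s1 s1]
Reduced word: s1 s1 s1

Answer: no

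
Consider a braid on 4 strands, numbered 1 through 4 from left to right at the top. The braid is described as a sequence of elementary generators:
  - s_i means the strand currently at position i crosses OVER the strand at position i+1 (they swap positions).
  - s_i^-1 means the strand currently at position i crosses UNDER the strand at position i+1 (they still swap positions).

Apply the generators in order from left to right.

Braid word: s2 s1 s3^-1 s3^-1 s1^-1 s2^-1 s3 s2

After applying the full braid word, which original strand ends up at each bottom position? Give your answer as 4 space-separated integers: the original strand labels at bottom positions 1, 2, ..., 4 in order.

Gen 1 (s2): strand 2 crosses over strand 3. Perm now: [1 3 2 4]
Gen 2 (s1): strand 1 crosses over strand 3. Perm now: [3 1 2 4]
Gen 3 (s3^-1): strand 2 crosses under strand 4. Perm now: [3 1 4 2]
Gen 4 (s3^-1): strand 4 crosses under strand 2. Perm now: [3 1 2 4]
Gen 5 (s1^-1): strand 3 crosses under strand 1. Perm now: [1 3 2 4]
Gen 6 (s2^-1): strand 3 crosses under strand 2. Perm now: [1 2 3 4]
Gen 7 (s3): strand 3 crosses over strand 4. Perm now: [1 2 4 3]
Gen 8 (s2): strand 2 crosses over strand 4. Perm now: [1 4 2 3]

Answer: 1 4 2 3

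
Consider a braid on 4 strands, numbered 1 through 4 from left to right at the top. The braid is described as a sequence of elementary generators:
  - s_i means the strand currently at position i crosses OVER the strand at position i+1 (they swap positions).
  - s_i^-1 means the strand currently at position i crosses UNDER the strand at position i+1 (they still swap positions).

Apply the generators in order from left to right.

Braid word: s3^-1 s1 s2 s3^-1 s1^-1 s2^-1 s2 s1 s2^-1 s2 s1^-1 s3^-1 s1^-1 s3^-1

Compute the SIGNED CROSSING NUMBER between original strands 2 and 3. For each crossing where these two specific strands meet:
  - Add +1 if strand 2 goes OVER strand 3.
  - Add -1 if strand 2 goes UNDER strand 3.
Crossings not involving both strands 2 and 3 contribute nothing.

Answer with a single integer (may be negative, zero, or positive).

Answer: -2

Derivation:
Gen 1: crossing 3x4. Both 2&3? no. Sum: 0
Gen 2: crossing 1x2. Both 2&3? no. Sum: 0
Gen 3: crossing 1x4. Both 2&3? no. Sum: 0
Gen 4: crossing 1x3. Both 2&3? no. Sum: 0
Gen 5: crossing 2x4. Both 2&3? no. Sum: 0
Gen 6: 2 under 3. Both 2&3? yes. Contrib: -1. Sum: -1
Gen 7: 3 over 2. Both 2&3? yes. Contrib: -1. Sum: -2
Gen 8: crossing 4x2. Both 2&3? no. Sum: -2
Gen 9: crossing 4x3. Both 2&3? no. Sum: -2
Gen 10: crossing 3x4. Both 2&3? no. Sum: -2
Gen 11: crossing 2x4. Both 2&3? no. Sum: -2
Gen 12: crossing 3x1. Both 2&3? no. Sum: -2
Gen 13: crossing 4x2. Both 2&3? no. Sum: -2
Gen 14: crossing 1x3. Both 2&3? no. Sum: -2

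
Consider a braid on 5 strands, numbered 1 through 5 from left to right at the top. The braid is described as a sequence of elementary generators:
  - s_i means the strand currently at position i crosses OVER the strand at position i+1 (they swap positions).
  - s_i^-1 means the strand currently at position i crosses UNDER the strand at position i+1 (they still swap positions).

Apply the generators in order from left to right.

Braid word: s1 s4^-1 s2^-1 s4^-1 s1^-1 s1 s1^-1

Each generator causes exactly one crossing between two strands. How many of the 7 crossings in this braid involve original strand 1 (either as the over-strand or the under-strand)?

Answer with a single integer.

Answer: 2

Derivation:
Gen 1: crossing 1x2. Involves strand 1? yes. Count so far: 1
Gen 2: crossing 4x5. Involves strand 1? no. Count so far: 1
Gen 3: crossing 1x3. Involves strand 1? yes. Count so far: 2
Gen 4: crossing 5x4. Involves strand 1? no. Count so far: 2
Gen 5: crossing 2x3. Involves strand 1? no. Count so far: 2
Gen 6: crossing 3x2. Involves strand 1? no. Count so far: 2
Gen 7: crossing 2x3. Involves strand 1? no. Count so far: 2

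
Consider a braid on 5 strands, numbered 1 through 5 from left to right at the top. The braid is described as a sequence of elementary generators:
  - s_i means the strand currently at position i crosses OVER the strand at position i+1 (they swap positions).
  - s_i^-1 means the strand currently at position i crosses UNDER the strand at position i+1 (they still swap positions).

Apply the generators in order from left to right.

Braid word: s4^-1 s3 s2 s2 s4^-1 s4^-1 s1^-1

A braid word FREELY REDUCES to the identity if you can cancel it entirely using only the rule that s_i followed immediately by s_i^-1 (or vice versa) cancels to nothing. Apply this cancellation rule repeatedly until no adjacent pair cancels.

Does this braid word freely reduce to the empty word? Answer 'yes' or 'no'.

Answer: no

Derivation:
Gen 1 (s4^-1): push. Stack: [s4^-1]
Gen 2 (s3): push. Stack: [s4^-1 s3]
Gen 3 (s2): push. Stack: [s4^-1 s3 s2]
Gen 4 (s2): push. Stack: [s4^-1 s3 s2 s2]
Gen 5 (s4^-1): push. Stack: [s4^-1 s3 s2 s2 s4^-1]
Gen 6 (s4^-1): push. Stack: [s4^-1 s3 s2 s2 s4^-1 s4^-1]
Gen 7 (s1^-1): push. Stack: [s4^-1 s3 s2 s2 s4^-1 s4^-1 s1^-1]
Reduced word: s4^-1 s3 s2 s2 s4^-1 s4^-1 s1^-1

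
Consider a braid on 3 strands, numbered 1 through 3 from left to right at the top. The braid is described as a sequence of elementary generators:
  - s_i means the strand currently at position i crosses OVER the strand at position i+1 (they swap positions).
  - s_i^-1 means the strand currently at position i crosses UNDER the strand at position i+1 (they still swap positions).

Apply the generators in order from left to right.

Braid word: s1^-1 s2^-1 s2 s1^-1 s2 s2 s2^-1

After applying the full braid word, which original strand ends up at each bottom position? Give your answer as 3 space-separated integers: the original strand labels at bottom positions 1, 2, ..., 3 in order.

Gen 1 (s1^-1): strand 1 crosses under strand 2. Perm now: [2 1 3]
Gen 2 (s2^-1): strand 1 crosses under strand 3. Perm now: [2 3 1]
Gen 3 (s2): strand 3 crosses over strand 1. Perm now: [2 1 3]
Gen 4 (s1^-1): strand 2 crosses under strand 1. Perm now: [1 2 3]
Gen 5 (s2): strand 2 crosses over strand 3. Perm now: [1 3 2]
Gen 6 (s2): strand 3 crosses over strand 2. Perm now: [1 2 3]
Gen 7 (s2^-1): strand 2 crosses under strand 3. Perm now: [1 3 2]

Answer: 1 3 2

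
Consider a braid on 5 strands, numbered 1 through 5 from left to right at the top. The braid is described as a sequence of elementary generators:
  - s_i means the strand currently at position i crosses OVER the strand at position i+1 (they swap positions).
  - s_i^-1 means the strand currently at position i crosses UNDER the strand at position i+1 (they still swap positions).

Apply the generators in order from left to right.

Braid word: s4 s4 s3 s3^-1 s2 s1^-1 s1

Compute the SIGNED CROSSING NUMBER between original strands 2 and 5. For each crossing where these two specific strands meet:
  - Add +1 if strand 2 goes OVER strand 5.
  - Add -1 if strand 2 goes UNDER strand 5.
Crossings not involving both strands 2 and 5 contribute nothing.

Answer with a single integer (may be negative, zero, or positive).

Gen 1: crossing 4x5. Both 2&5? no. Sum: 0
Gen 2: crossing 5x4. Both 2&5? no. Sum: 0
Gen 3: crossing 3x4. Both 2&5? no. Sum: 0
Gen 4: crossing 4x3. Both 2&5? no. Sum: 0
Gen 5: crossing 2x3. Both 2&5? no. Sum: 0
Gen 6: crossing 1x3. Both 2&5? no. Sum: 0
Gen 7: crossing 3x1. Both 2&5? no. Sum: 0

Answer: 0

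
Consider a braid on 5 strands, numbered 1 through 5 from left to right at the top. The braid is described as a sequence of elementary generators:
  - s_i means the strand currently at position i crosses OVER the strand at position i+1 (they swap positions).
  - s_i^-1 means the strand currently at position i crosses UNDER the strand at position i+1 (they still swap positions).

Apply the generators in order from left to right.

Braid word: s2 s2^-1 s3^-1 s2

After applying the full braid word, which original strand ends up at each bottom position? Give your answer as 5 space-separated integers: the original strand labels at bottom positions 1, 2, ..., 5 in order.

Answer: 1 4 2 3 5

Derivation:
Gen 1 (s2): strand 2 crosses over strand 3. Perm now: [1 3 2 4 5]
Gen 2 (s2^-1): strand 3 crosses under strand 2. Perm now: [1 2 3 4 5]
Gen 3 (s3^-1): strand 3 crosses under strand 4. Perm now: [1 2 4 3 5]
Gen 4 (s2): strand 2 crosses over strand 4. Perm now: [1 4 2 3 5]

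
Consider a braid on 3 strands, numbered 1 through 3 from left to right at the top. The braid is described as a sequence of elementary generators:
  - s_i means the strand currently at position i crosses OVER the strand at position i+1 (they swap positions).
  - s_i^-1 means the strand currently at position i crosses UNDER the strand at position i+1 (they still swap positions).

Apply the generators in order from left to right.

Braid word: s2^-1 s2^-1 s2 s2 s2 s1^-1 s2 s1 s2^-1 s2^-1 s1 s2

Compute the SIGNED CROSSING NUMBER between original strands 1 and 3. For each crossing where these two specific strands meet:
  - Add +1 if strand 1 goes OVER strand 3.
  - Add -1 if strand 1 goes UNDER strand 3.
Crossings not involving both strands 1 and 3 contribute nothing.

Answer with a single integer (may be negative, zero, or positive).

Gen 1: crossing 2x3. Both 1&3? no. Sum: 0
Gen 2: crossing 3x2. Both 1&3? no. Sum: 0
Gen 3: crossing 2x3. Both 1&3? no. Sum: 0
Gen 4: crossing 3x2. Both 1&3? no. Sum: 0
Gen 5: crossing 2x3. Both 1&3? no. Sum: 0
Gen 6: 1 under 3. Both 1&3? yes. Contrib: -1. Sum: -1
Gen 7: crossing 1x2. Both 1&3? no. Sum: -1
Gen 8: crossing 3x2. Both 1&3? no. Sum: -1
Gen 9: 3 under 1. Both 1&3? yes. Contrib: +1. Sum: 0
Gen 10: 1 under 3. Both 1&3? yes. Contrib: -1. Sum: -1
Gen 11: crossing 2x3. Both 1&3? no. Sum: -1
Gen 12: crossing 2x1. Both 1&3? no. Sum: -1

Answer: -1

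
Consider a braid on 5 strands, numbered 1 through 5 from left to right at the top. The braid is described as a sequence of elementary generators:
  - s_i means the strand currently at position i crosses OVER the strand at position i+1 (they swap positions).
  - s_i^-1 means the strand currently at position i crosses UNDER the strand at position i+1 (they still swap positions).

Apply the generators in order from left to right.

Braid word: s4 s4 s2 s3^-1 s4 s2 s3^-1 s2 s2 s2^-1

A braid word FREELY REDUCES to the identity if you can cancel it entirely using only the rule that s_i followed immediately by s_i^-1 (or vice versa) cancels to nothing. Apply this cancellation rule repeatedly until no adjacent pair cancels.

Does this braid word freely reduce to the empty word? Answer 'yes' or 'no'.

Gen 1 (s4): push. Stack: [s4]
Gen 2 (s4): push. Stack: [s4 s4]
Gen 3 (s2): push. Stack: [s4 s4 s2]
Gen 4 (s3^-1): push. Stack: [s4 s4 s2 s3^-1]
Gen 5 (s4): push. Stack: [s4 s4 s2 s3^-1 s4]
Gen 6 (s2): push. Stack: [s4 s4 s2 s3^-1 s4 s2]
Gen 7 (s3^-1): push. Stack: [s4 s4 s2 s3^-1 s4 s2 s3^-1]
Gen 8 (s2): push. Stack: [s4 s4 s2 s3^-1 s4 s2 s3^-1 s2]
Gen 9 (s2): push. Stack: [s4 s4 s2 s3^-1 s4 s2 s3^-1 s2 s2]
Gen 10 (s2^-1): cancels prior s2. Stack: [s4 s4 s2 s3^-1 s4 s2 s3^-1 s2]
Reduced word: s4 s4 s2 s3^-1 s4 s2 s3^-1 s2

Answer: no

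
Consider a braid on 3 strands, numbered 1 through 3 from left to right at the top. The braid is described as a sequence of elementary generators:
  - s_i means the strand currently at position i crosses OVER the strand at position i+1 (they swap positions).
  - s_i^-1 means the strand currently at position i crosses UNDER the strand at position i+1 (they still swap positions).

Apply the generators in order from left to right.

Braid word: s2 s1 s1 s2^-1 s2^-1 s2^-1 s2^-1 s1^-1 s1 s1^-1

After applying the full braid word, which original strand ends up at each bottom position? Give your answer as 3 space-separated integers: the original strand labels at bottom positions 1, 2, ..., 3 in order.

Gen 1 (s2): strand 2 crosses over strand 3. Perm now: [1 3 2]
Gen 2 (s1): strand 1 crosses over strand 3. Perm now: [3 1 2]
Gen 3 (s1): strand 3 crosses over strand 1. Perm now: [1 3 2]
Gen 4 (s2^-1): strand 3 crosses under strand 2. Perm now: [1 2 3]
Gen 5 (s2^-1): strand 2 crosses under strand 3. Perm now: [1 3 2]
Gen 6 (s2^-1): strand 3 crosses under strand 2. Perm now: [1 2 3]
Gen 7 (s2^-1): strand 2 crosses under strand 3. Perm now: [1 3 2]
Gen 8 (s1^-1): strand 1 crosses under strand 3. Perm now: [3 1 2]
Gen 9 (s1): strand 3 crosses over strand 1. Perm now: [1 3 2]
Gen 10 (s1^-1): strand 1 crosses under strand 3. Perm now: [3 1 2]

Answer: 3 1 2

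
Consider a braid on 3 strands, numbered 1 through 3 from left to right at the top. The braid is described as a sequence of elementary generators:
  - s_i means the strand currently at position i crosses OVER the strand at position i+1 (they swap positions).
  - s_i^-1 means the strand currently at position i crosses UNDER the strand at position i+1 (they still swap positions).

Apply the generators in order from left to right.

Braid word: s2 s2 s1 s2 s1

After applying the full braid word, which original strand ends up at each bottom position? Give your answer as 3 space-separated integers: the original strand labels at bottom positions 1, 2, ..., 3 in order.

Gen 1 (s2): strand 2 crosses over strand 3. Perm now: [1 3 2]
Gen 2 (s2): strand 3 crosses over strand 2. Perm now: [1 2 3]
Gen 3 (s1): strand 1 crosses over strand 2. Perm now: [2 1 3]
Gen 4 (s2): strand 1 crosses over strand 3. Perm now: [2 3 1]
Gen 5 (s1): strand 2 crosses over strand 3. Perm now: [3 2 1]

Answer: 3 2 1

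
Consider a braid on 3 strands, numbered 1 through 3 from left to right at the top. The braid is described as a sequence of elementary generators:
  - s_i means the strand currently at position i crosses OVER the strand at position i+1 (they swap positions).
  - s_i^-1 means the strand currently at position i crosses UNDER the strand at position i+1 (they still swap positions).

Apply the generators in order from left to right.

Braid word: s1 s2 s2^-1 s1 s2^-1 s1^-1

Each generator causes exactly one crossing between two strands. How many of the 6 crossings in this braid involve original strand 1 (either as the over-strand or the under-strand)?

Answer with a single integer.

Gen 1: crossing 1x2. Involves strand 1? yes. Count so far: 1
Gen 2: crossing 1x3. Involves strand 1? yes. Count so far: 2
Gen 3: crossing 3x1. Involves strand 1? yes. Count so far: 3
Gen 4: crossing 2x1. Involves strand 1? yes. Count so far: 4
Gen 5: crossing 2x3. Involves strand 1? no. Count so far: 4
Gen 6: crossing 1x3. Involves strand 1? yes. Count so far: 5

Answer: 5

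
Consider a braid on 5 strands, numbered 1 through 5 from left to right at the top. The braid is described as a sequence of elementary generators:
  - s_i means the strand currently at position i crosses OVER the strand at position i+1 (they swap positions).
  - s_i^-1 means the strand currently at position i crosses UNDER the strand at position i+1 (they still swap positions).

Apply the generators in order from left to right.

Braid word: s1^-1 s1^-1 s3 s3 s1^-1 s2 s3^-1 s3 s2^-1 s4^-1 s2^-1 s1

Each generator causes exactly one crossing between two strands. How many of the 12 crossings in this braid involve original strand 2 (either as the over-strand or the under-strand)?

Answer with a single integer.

Answer: 4

Derivation:
Gen 1: crossing 1x2. Involves strand 2? yes. Count so far: 1
Gen 2: crossing 2x1. Involves strand 2? yes. Count so far: 2
Gen 3: crossing 3x4. Involves strand 2? no. Count so far: 2
Gen 4: crossing 4x3. Involves strand 2? no. Count so far: 2
Gen 5: crossing 1x2. Involves strand 2? yes. Count so far: 3
Gen 6: crossing 1x3. Involves strand 2? no. Count so far: 3
Gen 7: crossing 1x4. Involves strand 2? no. Count so far: 3
Gen 8: crossing 4x1. Involves strand 2? no. Count so far: 3
Gen 9: crossing 3x1. Involves strand 2? no. Count so far: 3
Gen 10: crossing 4x5. Involves strand 2? no. Count so far: 3
Gen 11: crossing 1x3. Involves strand 2? no. Count so far: 3
Gen 12: crossing 2x3. Involves strand 2? yes. Count so far: 4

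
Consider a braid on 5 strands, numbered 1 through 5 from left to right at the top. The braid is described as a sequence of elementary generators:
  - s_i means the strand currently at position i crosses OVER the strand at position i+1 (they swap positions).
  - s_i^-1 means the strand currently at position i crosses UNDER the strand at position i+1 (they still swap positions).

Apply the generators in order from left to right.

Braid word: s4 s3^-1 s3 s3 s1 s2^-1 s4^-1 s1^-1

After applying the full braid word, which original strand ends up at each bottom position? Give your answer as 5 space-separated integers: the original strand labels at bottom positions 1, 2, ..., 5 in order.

Answer: 5 2 1 4 3

Derivation:
Gen 1 (s4): strand 4 crosses over strand 5. Perm now: [1 2 3 5 4]
Gen 2 (s3^-1): strand 3 crosses under strand 5. Perm now: [1 2 5 3 4]
Gen 3 (s3): strand 5 crosses over strand 3. Perm now: [1 2 3 5 4]
Gen 4 (s3): strand 3 crosses over strand 5. Perm now: [1 2 5 3 4]
Gen 5 (s1): strand 1 crosses over strand 2. Perm now: [2 1 5 3 4]
Gen 6 (s2^-1): strand 1 crosses under strand 5. Perm now: [2 5 1 3 4]
Gen 7 (s4^-1): strand 3 crosses under strand 4. Perm now: [2 5 1 4 3]
Gen 8 (s1^-1): strand 2 crosses under strand 5. Perm now: [5 2 1 4 3]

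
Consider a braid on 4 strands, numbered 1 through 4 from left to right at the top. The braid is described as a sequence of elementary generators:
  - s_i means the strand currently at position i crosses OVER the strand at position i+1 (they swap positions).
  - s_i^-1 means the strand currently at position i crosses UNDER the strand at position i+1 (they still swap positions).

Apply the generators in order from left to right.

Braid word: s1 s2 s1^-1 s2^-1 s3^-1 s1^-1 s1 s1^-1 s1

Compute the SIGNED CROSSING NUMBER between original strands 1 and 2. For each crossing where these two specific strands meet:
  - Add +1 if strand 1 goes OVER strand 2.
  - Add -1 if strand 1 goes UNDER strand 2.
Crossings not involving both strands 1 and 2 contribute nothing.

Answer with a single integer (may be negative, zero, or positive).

Answer: 2

Derivation:
Gen 1: 1 over 2. Both 1&2? yes. Contrib: +1. Sum: 1
Gen 2: crossing 1x3. Both 1&2? no. Sum: 1
Gen 3: crossing 2x3. Both 1&2? no. Sum: 1
Gen 4: 2 under 1. Both 1&2? yes. Contrib: +1. Sum: 2
Gen 5: crossing 2x4. Both 1&2? no. Sum: 2
Gen 6: crossing 3x1. Both 1&2? no. Sum: 2
Gen 7: crossing 1x3. Both 1&2? no. Sum: 2
Gen 8: crossing 3x1. Both 1&2? no. Sum: 2
Gen 9: crossing 1x3. Both 1&2? no. Sum: 2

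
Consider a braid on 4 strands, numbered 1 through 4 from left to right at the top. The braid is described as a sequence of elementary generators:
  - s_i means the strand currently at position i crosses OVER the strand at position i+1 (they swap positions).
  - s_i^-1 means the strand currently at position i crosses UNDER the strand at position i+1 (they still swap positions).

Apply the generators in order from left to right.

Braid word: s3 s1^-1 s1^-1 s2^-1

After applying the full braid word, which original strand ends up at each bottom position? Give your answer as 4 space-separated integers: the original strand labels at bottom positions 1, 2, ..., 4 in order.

Answer: 1 4 2 3

Derivation:
Gen 1 (s3): strand 3 crosses over strand 4. Perm now: [1 2 4 3]
Gen 2 (s1^-1): strand 1 crosses under strand 2. Perm now: [2 1 4 3]
Gen 3 (s1^-1): strand 2 crosses under strand 1. Perm now: [1 2 4 3]
Gen 4 (s2^-1): strand 2 crosses under strand 4. Perm now: [1 4 2 3]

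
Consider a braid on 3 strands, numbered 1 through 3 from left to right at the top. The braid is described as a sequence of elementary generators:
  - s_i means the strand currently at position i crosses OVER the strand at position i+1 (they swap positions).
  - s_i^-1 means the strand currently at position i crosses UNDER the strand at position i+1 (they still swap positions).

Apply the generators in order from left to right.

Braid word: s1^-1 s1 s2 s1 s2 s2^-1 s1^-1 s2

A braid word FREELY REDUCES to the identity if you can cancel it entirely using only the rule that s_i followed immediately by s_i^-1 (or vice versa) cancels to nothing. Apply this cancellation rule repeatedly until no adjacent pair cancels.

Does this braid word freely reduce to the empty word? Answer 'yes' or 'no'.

Answer: no

Derivation:
Gen 1 (s1^-1): push. Stack: [s1^-1]
Gen 2 (s1): cancels prior s1^-1. Stack: []
Gen 3 (s2): push. Stack: [s2]
Gen 4 (s1): push. Stack: [s2 s1]
Gen 5 (s2): push. Stack: [s2 s1 s2]
Gen 6 (s2^-1): cancels prior s2. Stack: [s2 s1]
Gen 7 (s1^-1): cancels prior s1. Stack: [s2]
Gen 8 (s2): push. Stack: [s2 s2]
Reduced word: s2 s2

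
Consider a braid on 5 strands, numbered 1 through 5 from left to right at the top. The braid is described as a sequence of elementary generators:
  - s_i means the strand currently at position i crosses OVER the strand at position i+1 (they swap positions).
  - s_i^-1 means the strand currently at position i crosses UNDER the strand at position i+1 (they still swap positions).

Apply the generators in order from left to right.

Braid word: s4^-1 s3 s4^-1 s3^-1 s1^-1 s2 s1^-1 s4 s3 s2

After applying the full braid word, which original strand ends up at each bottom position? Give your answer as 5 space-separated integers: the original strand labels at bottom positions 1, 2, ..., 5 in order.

Gen 1 (s4^-1): strand 4 crosses under strand 5. Perm now: [1 2 3 5 4]
Gen 2 (s3): strand 3 crosses over strand 5. Perm now: [1 2 5 3 4]
Gen 3 (s4^-1): strand 3 crosses under strand 4. Perm now: [1 2 5 4 3]
Gen 4 (s3^-1): strand 5 crosses under strand 4. Perm now: [1 2 4 5 3]
Gen 5 (s1^-1): strand 1 crosses under strand 2. Perm now: [2 1 4 5 3]
Gen 6 (s2): strand 1 crosses over strand 4. Perm now: [2 4 1 5 3]
Gen 7 (s1^-1): strand 2 crosses under strand 4. Perm now: [4 2 1 5 3]
Gen 8 (s4): strand 5 crosses over strand 3. Perm now: [4 2 1 3 5]
Gen 9 (s3): strand 1 crosses over strand 3. Perm now: [4 2 3 1 5]
Gen 10 (s2): strand 2 crosses over strand 3. Perm now: [4 3 2 1 5]

Answer: 4 3 2 1 5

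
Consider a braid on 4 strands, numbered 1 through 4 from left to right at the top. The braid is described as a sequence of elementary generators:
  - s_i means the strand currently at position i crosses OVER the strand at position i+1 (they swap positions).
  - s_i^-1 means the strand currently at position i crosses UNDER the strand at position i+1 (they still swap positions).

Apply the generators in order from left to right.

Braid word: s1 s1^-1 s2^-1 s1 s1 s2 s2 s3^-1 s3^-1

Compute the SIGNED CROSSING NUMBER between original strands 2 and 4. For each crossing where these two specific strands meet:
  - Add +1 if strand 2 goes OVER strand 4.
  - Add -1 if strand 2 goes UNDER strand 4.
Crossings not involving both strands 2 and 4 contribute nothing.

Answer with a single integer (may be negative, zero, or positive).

Answer: 0

Derivation:
Gen 1: crossing 1x2. Both 2&4? no. Sum: 0
Gen 2: crossing 2x1. Both 2&4? no. Sum: 0
Gen 3: crossing 2x3. Both 2&4? no. Sum: 0
Gen 4: crossing 1x3. Both 2&4? no. Sum: 0
Gen 5: crossing 3x1. Both 2&4? no. Sum: 0
Gen 6: crossing 3x2. Both 2&4? no. Sum: 0
Gen 7: crossing 2x3. Both 2&4? no. Sum: 0
Gen 8: 2 under 4. Both 2&4? yes. Contrib: -1. Sum: -1
Gen 9: 4 under 2. Both 2&4? yes. Contrib: +1. Sum: 0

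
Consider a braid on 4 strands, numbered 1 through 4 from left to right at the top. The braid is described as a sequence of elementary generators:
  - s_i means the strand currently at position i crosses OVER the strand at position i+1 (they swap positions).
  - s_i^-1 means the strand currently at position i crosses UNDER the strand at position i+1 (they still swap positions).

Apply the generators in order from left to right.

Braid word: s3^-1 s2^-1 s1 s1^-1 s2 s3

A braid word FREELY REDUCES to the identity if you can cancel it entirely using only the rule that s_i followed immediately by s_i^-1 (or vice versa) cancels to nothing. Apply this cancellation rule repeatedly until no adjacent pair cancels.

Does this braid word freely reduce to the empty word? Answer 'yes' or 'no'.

Answer: yes

Derivation:
Gen 1 (s3^-1): push. Stack: [s3^-1]
Gen 2 (s2^-1): push. Stack: [s3^-1 s2^-1]
Gen 3 (s1): push. Stack: [s3^-1 s2^-1 s1]
Gen 4 (s1^-1): cancels prior s1. Stack: [s3^-1 s2^-1]
Gen 5 (s2): cancels prior s2^-1. Stack: [s3^-1]
Gen 6 (s3): cancels prior s3^-1. Stack: []
Reduced word: (empty)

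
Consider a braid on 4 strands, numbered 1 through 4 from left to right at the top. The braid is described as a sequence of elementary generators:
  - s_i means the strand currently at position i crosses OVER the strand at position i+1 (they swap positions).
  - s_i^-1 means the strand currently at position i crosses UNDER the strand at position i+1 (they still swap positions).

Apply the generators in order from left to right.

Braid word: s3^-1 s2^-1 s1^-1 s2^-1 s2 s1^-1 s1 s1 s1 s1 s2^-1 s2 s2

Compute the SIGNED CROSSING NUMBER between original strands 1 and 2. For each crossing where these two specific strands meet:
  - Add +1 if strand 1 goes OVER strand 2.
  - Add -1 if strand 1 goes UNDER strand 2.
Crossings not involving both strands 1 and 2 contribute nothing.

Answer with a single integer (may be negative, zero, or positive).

Answer: -2

Derivation:
Gen 1: crossing 3x4. Both 1&2? no. Sum: 0
Gen 2: crossing 2x4. Both 1&2? no. Sum: 0
Gen 3: crossing 1x4. Both 1&2? no. Sum: 0
Gen 4: 1 under 2. Both 1&2? yes. Contrib: -1. Sum: -1
Gen 5: 2 over 1. Both 1&2? yes. Contrib: -1. Sum: -2
Gen 6: crossing 4x1. Both 1&2? no. Sum: -2
Gen 7: crossing 1x4. Both 1&2? no. Sum: -2
Gen 8: crossing 4x1. Both 1&2? no. Sum: -2
Gen 9: crossing 1x4. Both 1&2? no. Sum: -2
Gen 10: crossing 4x1. Both 1&2? no. Sum: -2
Gen 11: crossing 4x2. Both 1&2? no. Sum: -2
Gen 12: crossing 2x4. Both 1&2? no. Sum: -2
Gen 13: crossing 4x2. Both 1&2? no. Sum: -2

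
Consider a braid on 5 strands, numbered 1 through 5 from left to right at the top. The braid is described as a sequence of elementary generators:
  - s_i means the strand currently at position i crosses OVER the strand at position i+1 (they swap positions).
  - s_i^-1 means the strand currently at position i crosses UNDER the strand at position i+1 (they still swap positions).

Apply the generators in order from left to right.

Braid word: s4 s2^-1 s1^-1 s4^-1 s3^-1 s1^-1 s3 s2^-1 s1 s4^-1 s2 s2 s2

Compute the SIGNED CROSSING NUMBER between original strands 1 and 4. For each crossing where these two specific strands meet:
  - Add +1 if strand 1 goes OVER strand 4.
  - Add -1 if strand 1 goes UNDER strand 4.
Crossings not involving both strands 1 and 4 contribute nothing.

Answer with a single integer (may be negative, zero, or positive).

Answer: 0

Derivation:
Gen 1: crossing 4x5. Both 1&4? no. Sum: 0
Gen 2: crossing 2x3. Both 1&4? no. Sum: 0
Gen 3: crossing 1x3. Both 1&4? no. Sum: 0
Gen 4: crossing 5x4. Both 1&4? no. Sum: 0
Gen 5: crossing 2x4. Both 1&4? no. Sum: 0
Gen 6: crossing 3x1. Both 1&4? no. Sum: 0
Gen 7: crossing 4x2. Both 1&4? no. Sum: 0
Gen 8: crossing 3x2. Both 1&4? no. Sum: 0
Gen 9: crossing 1x2. Both 1&4? no. Sum: 0
Gen 10: crossing 4x5. Both 1&4? no. Sum: 0
Gen 11: crossing 1x3. Both 1&4? no. Sum: 0
Gen 12: crossing 3x1. Both 1&4? no. Sum: 0
Gen 13: crossing 1x3. Both 1&4? no. Sum: 0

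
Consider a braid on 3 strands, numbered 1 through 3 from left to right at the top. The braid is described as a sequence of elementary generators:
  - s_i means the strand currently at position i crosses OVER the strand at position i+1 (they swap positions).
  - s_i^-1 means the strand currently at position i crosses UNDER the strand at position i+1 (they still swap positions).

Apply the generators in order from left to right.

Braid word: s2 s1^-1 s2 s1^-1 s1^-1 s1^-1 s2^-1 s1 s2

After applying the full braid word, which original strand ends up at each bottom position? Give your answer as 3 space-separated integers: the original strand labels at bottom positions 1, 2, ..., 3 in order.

Answer: 1 3 2

Derivation:
Gen 1 (s2): strand 2 crosses over strand 3. Perm now: [1 3 2]
Gen 2 (s1^-1): strand 1 crosses under strand 3. Perm now: [3 1 2]
Gen 3 (s2): strand 1 crosses over strand 2. Perm now: [3 2 1]
Gen 4 (s1^-1): strand 3 crosses under strand 2. Perm now: [2 3 1]
Gen 5 (s1^-1): strand 2 crosses under strand 3. Perm now: [3 2 1]
Gen 6 (s1^-1): strand 3 crosses under strand 2. Perm now: [2 3 1]
Gen 7 (s2^-1): strand 3 crosses under strand 1. Perm now: [2 1 3]
Gen 8 (s1): strand 2 crosses over strand 1. Perm now: [1 2 3]
Gen 9 (s2): strand 2 crosses over strand 3. Perm now: [1 3 2]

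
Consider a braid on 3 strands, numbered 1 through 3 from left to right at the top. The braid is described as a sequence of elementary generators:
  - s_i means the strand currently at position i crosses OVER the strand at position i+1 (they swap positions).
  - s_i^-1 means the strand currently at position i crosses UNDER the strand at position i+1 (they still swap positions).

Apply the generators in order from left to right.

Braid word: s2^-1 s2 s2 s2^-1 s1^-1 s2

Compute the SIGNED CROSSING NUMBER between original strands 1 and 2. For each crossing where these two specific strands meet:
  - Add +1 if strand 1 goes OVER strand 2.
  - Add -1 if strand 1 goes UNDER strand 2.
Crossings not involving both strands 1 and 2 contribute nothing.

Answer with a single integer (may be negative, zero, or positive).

Answer: -1

Derivation:
Gen 1: crossing 2x3. Both 1&2? no. Sum: 0
Gen 2: crossing 3x2. Both 1&2? no. Sum: 0
Gen 3: crossing 2x3. Both 1&2? no. Sum: 0
Gen 4: crossing 3x2. Both 1&2? no. Sum: 0
Gen 5: 1 under 2. Both 1&2? yes. Contrib: -1. Sum: -1
Gen 6: crossing 1x3. Both 1&2? no. Sum: -1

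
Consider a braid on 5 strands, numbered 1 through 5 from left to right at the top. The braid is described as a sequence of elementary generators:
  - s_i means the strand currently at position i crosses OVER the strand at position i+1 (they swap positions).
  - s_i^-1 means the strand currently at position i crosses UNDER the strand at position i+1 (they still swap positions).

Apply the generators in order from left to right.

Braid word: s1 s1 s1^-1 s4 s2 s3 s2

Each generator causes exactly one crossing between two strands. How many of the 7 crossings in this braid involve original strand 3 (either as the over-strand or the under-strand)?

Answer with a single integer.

Gen 1: crossing 1x2. Involves strand 3? no. Count so far: 0
Gen 2: crossing 2x1. Involves strand 3? no. Count so far: 0
Gen 3: crossing 1x2. Involves strand 3? no. Count so far: 0
Gen 4: crossing 4x5. Involves strand 3? no. Count so far: 0
Gen 5: crossing 1x3. Involves strand 3? yes. Count so far: 1
Gen 6: crossing 1x5. Involves strand 3? no. Count so far: 1
Gen 7: crossing 3x5. Involves strand 3? yes. Count so far: 2

Answer: 2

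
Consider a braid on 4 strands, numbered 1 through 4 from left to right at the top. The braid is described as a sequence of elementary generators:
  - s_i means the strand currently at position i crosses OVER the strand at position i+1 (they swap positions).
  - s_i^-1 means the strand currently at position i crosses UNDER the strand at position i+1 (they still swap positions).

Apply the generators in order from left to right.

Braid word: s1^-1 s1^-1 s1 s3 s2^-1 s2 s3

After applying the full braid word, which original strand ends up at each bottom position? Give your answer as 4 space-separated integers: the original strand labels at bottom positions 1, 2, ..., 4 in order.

Answer: 2 1 3 4

Derivation:
Gen 1 (s1^-1): strand 1 crosses under strand 2. Perm now: [2 1 3 4]
Gen 2 (s1^-1): strand 2 crosses under strand 1. Perm now: [1 2 3 4]
Gen 3 (s1): strand 1 crosses over strand 2. Perm now: [2 1 3 4]
Gen 4 (s3): strand 3 crosses over strand 4. Perm now: [2 1 4 3]
Gen 5 (s2^-1): strand 1 crosses under strand 4. Perm now: [2 4 1 3]
Gen 6 (s2): strand 4 crosses over strand 1. Perm now: [2 1 4 3]
Gen 7 (s3): strand 4 crosses over strand 3. Perm now: [2 1 3 4]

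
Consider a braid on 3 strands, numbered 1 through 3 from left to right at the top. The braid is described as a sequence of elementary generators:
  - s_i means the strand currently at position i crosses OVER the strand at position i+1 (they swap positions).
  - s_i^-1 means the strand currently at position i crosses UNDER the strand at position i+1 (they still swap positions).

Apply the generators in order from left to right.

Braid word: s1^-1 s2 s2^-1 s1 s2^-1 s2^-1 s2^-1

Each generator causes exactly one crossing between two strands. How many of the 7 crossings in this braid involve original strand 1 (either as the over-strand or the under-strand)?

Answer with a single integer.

Gen 1: crossing 1x2. Involves strand 1? yes. Count so far: 1
Gen 2: crossing 1x3. Involves strand 1? yes. Count so far: 2
Gen 3: crossing 3x1. Involves strand 1? yes. Count so far: 3
Gen 4: crossing 2x1. Involves strand 1? yes. Count so far: 4
Gen 5: crossing 2x3. Involves strand 1? no. Count so far: 4
Gen 6: crossing 3x2. Involves strand 1? no. Count so far: 4
Gen 7: crossing 2x3. Involves strand 1? no. Count so far: 4

Answer: 4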